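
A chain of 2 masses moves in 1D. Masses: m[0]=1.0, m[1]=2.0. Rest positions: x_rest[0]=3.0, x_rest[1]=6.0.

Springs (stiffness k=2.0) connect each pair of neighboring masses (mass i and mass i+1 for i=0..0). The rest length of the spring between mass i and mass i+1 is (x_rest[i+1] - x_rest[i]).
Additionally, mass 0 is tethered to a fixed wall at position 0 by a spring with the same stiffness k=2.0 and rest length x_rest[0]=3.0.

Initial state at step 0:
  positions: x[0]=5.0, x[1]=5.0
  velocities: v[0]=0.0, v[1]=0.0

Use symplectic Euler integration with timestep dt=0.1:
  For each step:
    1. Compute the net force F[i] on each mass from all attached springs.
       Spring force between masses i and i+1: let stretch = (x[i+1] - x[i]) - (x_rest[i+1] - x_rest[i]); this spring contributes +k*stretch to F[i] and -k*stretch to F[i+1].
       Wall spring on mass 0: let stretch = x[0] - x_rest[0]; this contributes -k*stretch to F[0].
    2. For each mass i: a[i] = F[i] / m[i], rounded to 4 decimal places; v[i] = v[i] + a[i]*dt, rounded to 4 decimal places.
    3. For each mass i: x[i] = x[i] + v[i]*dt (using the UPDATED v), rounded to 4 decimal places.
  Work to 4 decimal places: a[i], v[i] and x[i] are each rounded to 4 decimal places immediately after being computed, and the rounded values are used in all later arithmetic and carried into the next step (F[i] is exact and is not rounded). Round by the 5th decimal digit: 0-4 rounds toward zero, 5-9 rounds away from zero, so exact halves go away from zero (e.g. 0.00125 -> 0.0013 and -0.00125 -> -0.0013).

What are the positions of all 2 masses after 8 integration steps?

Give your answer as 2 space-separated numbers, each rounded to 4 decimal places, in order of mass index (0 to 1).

Answer: 2.2737 5.8330

Derivation:
Step 0: x=[5.0000 5.0000] v=[0.0000 0.0000]
Step 1: x=[4.9000 5.0300] v=[-1.0000 0.3000]
Step 2: x=[4.7046 5.0887] v=[-1.9540 0.5870]
Step 3: x=[4.4228 5.1736] v=[-2.8181 0.8486]
Step 4: x=[4.0676 5.2810] v=[-3.5525 1.0735]
Step 5: x=[3.6553 5.4062] v=[-4.1233 1.2522]
Step 6: x=[3.2049 5.5439] v=[-4.5042 1.3771]
Step 7: x=[2.7372 5.6882] v=[-4.6774 1.4432]
Step 8: x=[2.2737 5.8330] v=[-4.6346 1.4481]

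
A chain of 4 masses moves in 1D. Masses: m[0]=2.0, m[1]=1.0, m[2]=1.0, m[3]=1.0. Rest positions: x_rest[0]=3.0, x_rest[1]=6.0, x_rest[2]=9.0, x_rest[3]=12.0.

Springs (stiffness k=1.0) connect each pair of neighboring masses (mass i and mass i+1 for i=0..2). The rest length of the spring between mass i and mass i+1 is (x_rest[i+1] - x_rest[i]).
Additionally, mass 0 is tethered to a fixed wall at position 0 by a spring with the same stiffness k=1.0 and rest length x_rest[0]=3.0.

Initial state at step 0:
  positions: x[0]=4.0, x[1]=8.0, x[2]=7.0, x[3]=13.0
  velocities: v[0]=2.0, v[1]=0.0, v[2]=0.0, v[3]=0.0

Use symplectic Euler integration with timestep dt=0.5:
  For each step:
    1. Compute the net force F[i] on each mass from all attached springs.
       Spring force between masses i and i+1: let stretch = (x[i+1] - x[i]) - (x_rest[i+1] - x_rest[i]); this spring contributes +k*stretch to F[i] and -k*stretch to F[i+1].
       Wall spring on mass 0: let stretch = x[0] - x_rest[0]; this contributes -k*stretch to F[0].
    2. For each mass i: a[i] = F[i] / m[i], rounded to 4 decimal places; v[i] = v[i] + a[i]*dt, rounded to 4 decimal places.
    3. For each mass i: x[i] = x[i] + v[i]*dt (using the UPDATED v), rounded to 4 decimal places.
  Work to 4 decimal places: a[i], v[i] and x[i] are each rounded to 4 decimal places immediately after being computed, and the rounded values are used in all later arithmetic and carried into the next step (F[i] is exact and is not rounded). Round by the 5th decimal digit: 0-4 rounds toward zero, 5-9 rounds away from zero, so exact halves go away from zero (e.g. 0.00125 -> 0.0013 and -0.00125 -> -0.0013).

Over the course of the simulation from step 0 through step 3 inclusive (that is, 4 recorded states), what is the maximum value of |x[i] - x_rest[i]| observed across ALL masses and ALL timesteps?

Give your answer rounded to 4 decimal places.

Step 0: x=[4.0000 8.0000 7.0000 13.0000] v=[2.0000 0.0000 0.0000 0.0000]
Step 1: x=[5.0000 6.7500 8.7500 12.2500] v=[2.0000 -2.5000 3.5000 -1.5000]
Step 2: x=[5.5938 5.5625 10.8750 11.3750] v=[1.1875 -2.3750 4.2500 -1.7500]
Step 3: x=[5.4844 5.7110 11.7969 11.1250] v=[-0.2188 0.2969 1.8438 -0.5000]
Max displacement = 2.7969

Answer: 2.7969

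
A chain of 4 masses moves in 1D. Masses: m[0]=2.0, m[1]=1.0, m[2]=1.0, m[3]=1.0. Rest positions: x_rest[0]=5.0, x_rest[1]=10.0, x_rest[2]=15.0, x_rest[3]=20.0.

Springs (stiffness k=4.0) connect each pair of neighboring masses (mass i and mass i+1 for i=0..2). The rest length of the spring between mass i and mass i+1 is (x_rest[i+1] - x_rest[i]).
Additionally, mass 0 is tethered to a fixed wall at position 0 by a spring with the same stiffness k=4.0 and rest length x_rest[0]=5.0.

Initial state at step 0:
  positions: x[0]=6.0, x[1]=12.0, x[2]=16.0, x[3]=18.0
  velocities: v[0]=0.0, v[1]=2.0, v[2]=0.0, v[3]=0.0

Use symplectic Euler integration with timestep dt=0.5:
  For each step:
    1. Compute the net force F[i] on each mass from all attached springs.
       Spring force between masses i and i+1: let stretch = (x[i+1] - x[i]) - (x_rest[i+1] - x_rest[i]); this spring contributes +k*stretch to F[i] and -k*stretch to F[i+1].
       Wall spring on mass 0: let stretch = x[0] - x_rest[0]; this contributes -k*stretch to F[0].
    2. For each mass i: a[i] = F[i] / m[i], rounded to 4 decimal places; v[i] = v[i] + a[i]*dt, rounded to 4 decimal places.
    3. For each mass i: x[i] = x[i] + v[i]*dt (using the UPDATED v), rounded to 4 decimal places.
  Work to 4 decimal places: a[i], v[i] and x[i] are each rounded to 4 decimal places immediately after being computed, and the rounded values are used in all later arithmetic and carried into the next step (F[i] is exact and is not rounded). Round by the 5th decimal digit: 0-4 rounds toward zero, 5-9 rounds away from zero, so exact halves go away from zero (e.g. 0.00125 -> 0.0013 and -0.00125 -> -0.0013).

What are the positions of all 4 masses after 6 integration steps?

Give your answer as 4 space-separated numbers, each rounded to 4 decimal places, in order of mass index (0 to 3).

Step 0: x=[6.0000 12.0000 16.0000 18.0000] v=[0.0000 2.0000 0.0000 0.0000]
Step 1: x=[6.0000 11.0000 14.0000 21.0000] v=[0.0000 -2.0000 -4.0000 6.0000]
Step 2: x=[5.5000 8.0000 16.0000 22.0000] v=[-1.0000 -6.0000 4.0000 2.0000]
Step 3: x=[3.5000 10.5000 16.0000 22.0000] v=[-4.0000 5.0000 0.0000 0.0000]
Step 4: x=[3.2500 11.5000 16.5000 21.0000] v=[-0.5000 2.0000 1.0000 -2.0000]
Step 5: x=[5.5000 9.2500 16.5000 20.5000] v=[4.5000 -4.5000 0.0000 -1.0000]
Step 6: x=[6.8750 10.5000 13.2500 21.0000] v=[2.7500 2.5000 -6.5000 1.0000]

Answer: 6.8750 10.5000 13.2500 21.0000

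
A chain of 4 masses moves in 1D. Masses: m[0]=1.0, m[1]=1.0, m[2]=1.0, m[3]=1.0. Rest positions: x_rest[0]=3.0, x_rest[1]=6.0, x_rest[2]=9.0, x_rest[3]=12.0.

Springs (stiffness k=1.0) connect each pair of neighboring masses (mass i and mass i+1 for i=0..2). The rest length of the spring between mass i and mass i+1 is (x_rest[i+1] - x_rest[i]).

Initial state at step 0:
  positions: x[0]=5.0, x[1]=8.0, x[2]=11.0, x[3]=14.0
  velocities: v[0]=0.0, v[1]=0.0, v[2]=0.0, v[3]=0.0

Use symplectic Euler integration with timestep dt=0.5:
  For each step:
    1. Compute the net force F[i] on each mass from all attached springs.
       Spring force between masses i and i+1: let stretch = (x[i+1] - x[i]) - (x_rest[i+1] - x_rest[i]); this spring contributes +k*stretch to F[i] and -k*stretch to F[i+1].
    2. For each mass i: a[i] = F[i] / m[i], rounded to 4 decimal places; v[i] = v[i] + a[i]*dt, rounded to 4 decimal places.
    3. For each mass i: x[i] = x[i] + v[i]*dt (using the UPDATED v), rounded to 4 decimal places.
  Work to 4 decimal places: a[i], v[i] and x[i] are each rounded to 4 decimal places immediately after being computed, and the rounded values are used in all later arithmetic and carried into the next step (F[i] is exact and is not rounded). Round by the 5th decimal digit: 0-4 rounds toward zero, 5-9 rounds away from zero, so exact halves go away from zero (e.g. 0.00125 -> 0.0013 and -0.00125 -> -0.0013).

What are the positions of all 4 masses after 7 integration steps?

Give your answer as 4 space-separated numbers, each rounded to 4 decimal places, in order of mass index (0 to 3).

Step 0: x=[5.0000 8.0000 11.0000 14.0000] v=[0.0000 0.0000 0.0000 0.0000]
Step 1: x=[5.0000 8.0000 11.0000 14.0000] v=[0.0000 0.0000 0.0000 0.0000]
Step 2: x=[5.0000 8.0000 11.0000 14.0000] v=[0.0000 0.0000 0.0000 0.0000]
Step 3: x=[5.0000 8.0000 11.0000 14.0000] v=[0.0000 0.0000 0.0000 0.0000]
Step 4: x=[5.0000 8.0000 11.0000 14.0000] v=[0.0000 0.0000 0.0000 0.0000]
Step 5: x=[5.0000 8.0000 11.0000 14.0000] v=[0.0000 0.0000 0.0000 0.0000]
Step 6: x=[5.0000 8.0000 11.0000 14.0000] v=[0.0000 0.0000 0.0000 0.0000]
Step 7: x=[5.0000 8.0000 11.0000 14.0000] v=[0.0000 0.0000 0.0000 0.0000]

Answer: 5.0000 8.0000 11.0000 14.0000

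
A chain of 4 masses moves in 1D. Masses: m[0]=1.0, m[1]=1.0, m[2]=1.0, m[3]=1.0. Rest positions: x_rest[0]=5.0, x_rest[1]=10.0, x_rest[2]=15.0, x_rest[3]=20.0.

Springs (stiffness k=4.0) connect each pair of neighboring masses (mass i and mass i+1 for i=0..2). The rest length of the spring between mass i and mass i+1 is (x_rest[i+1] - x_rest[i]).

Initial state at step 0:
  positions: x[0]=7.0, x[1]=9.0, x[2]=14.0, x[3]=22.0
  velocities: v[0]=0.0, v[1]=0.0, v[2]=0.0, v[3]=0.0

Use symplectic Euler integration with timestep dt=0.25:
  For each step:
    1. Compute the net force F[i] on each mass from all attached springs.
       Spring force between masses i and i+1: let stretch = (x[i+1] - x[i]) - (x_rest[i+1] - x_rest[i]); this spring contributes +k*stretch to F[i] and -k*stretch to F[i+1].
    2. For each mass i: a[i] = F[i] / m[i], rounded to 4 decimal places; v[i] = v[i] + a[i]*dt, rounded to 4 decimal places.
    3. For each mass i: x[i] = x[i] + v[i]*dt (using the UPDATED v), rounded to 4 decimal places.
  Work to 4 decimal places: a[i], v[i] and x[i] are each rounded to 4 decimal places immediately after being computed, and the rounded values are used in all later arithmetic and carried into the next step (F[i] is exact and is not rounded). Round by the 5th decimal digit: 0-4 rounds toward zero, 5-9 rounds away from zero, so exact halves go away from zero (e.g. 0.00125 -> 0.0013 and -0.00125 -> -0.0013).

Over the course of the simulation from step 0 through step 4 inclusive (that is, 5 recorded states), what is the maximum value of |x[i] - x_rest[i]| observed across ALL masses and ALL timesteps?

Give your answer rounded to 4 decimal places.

Answer: 2.0938

Derivation:
Step 0: x=[7.0000 9.0000 14.0000 22.0000] v=[0.0000 0.0000 0.0000 0.0000]
Step 1: x=[6.2500 9.7500 14.7500 21.2500] v=[-3.0000 3.0000 3.0000 -3.0000]
Step 2: x=[5.1250 10.8750 15.8750 20.1250] v=[-4.5000 4.5000 4.5000 -4.5000]
Step 3: x=[4.1875 11.8125 16.8125 19.1875] v=[-3.7500 3.7500 3.7500 -3.7500]
Step 4: x=[3.9063 12.0938 17.0938 18.9063] v=[-1.1250 1.1250 1.1250 -1.1250]
Max displacement = 2.0938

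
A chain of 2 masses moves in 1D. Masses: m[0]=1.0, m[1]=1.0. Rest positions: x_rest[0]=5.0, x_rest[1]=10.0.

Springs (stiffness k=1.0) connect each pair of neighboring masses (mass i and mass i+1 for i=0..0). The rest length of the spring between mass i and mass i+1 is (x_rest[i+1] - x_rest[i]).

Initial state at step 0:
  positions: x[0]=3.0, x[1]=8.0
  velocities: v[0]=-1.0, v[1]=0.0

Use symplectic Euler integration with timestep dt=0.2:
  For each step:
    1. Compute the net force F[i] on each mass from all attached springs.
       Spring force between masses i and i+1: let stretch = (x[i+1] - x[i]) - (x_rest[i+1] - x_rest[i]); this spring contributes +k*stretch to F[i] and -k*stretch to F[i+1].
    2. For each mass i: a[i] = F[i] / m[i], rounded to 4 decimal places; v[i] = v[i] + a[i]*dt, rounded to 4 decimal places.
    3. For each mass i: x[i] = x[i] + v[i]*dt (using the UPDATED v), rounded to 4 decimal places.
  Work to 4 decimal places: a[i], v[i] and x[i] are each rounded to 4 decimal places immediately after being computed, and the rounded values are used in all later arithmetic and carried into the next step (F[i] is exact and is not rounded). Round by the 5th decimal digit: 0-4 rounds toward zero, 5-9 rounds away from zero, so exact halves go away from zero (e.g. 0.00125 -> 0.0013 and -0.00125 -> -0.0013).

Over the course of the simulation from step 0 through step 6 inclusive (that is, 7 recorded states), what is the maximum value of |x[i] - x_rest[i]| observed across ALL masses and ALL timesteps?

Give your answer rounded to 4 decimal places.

Answer: 2.9541

Derivation:
Step 0: x=[3.0000 8.0000] v=[-1.0000 0.0000]
Step 1: x=[2.8000 8.0000] v=[-1.0000 0.0000]
Step 2: x=[2.6080 7.9920] v=[-0.9600 -0.0400]
Step 3: x=[2.4314 7.9686] v=[-0.8832 -0.1168]
Step 4: x=[2.2762 7.9238] v=[-0.7758 -0.2242]
Step 5: x=[2.1469 7.8531] v=[-0.6463 -0.3537]
Step 6: x=[2.0459 7.7541] v=[-0.5051 -0.4949]
Max displacement = 2.9541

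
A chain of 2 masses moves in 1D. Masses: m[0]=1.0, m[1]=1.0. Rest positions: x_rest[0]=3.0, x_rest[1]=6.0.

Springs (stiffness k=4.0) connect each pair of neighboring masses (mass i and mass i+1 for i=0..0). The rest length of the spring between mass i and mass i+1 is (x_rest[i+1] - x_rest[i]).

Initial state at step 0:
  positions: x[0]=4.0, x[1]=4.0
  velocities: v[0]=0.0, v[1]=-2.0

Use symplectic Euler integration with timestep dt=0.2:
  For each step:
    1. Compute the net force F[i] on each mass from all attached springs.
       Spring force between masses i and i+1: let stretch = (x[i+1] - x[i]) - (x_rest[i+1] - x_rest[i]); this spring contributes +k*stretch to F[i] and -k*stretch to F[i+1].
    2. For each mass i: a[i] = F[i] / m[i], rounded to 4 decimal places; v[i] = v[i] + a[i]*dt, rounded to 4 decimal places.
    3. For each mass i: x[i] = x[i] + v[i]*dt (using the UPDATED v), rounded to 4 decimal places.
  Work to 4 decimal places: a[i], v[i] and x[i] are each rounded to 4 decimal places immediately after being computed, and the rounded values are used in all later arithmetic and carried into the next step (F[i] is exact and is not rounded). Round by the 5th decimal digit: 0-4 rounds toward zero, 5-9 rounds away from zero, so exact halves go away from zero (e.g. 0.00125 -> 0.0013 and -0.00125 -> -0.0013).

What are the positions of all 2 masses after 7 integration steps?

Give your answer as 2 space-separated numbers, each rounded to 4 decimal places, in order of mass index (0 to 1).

Answer: 0.1927 5.0073

Derivation:
Step 0: x=[4.0000 4.0000] v=[0.0000 -2.0000]
Step 1: x=[3.5200 4.0800] v=[-2.4000 0.4000]
Step 2: x=[2.6496 4.5504] v=[-4.3520 2.3520]
Step 3: x=[1.6033 5.1967] v=[-5.2314 3.2314]
Step 4: x=[0.6520 5.7480] v=[-4.7567 2.7567]
Step 5: x=[0.0360 5.9640] v=[-3.0799 1.0799]
Step 6: x=[-0.1115 5.7115] v=[-0.7375 -1.2625]
Step 7: x=[0.1927 5.0073] v=[1.5209 -3.5209]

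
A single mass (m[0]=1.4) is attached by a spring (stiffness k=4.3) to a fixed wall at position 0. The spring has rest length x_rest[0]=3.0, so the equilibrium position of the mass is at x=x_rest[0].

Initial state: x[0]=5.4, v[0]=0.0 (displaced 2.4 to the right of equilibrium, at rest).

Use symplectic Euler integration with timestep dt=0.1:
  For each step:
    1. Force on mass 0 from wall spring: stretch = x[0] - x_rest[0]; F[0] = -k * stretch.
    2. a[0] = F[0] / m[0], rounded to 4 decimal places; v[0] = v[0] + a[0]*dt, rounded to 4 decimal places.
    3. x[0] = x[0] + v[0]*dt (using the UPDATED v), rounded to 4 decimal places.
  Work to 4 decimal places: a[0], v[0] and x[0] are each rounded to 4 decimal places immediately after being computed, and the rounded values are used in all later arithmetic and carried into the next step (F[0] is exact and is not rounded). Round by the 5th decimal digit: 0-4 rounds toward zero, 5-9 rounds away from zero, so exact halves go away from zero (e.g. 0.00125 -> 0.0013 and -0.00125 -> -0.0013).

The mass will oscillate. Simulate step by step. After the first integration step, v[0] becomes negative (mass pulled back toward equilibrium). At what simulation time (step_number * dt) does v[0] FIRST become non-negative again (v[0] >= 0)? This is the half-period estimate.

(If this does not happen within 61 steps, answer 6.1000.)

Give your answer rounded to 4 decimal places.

Answer: 1.8000

Derivation:
Step 0: x=[5.4000] v=[0.0000]
Step 1: x=[5.3263] v=[-0.7371]
Step 2: x=[5.1811] v=[-1.4516]
Step 3: x=[4.9690] v=[-2.1215]
Step 4: x=[4.6964] v=[-2.7263]
Step 5: x=[4.3717] v=[-3.2473]
Step 6: x=[4.0048] v=[-3.6686]
Step 7: x=[3.6071] v=[-3.9772]
Step 8: x=[3.1907] v=[-4.1637]
Step 9: x=[2.7685] v=[-4.2223]
Step 10: x=[2.3534] v=[-4.1512]
Step 11: x=[1.9581] v=[-3.9526]
Step 12: x=[1.5948] v=[-3.6326]
Step 13: x=[1.2747] v=[-3.2010]
Step 14: x=[1.0076] v=[-2.6711]
Step 15: x=[0.8017] v=[-2.0592]
Step 16: x=[0.6633] v=[-1.3840]
Step 17: x=[0.5967] v=[-0.6663]
Step 18: x=[0.6039] v=[0.0719]
First v>=0 after going negative at step 18, time=1.8000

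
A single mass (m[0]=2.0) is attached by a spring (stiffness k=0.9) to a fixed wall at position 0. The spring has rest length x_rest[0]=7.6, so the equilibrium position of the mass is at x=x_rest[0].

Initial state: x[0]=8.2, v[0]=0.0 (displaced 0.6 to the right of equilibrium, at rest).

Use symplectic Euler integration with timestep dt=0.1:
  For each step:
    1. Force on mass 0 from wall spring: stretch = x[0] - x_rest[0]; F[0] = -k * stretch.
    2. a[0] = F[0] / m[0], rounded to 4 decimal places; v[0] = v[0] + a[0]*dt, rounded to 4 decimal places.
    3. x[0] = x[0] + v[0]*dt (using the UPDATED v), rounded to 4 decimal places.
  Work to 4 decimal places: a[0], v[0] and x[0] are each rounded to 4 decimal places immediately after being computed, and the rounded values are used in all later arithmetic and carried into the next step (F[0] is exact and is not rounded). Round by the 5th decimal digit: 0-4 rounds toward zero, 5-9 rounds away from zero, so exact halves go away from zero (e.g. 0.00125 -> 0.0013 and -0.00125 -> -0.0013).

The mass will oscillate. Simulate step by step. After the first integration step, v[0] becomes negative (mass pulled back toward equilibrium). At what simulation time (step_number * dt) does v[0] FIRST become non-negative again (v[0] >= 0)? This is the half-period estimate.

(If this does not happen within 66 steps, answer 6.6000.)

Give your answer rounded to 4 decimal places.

Step 0: x=[8.2000] v=[0.0000]
Step 1: x=[8.1973] v=[-0.0270]
Step 2: x=[8.1919] v=[-0.0539]
Step 3: x=[8.1839] v=[-0.0805]
Step 4: x=[8.1732] v=[-0.1068]
Step 5: x=[8.1599] v=[-0.1326]
Step 6: x=[8.1441] v=[-0.1578]
Step 7: x=[8.1259] v=[-0.1823]
Step 8: x=[8.1053] v=[-0.2060]
Step 9: x=[8.0824] v=[-0.2287]
Step 10: x=[8.0574] v=[-0.2504]
Step 11: x=[8.0303] v=[-0.2710]
Step 12: x=[8.0013] v=[-0.2904]
Step 13: x=[7.9705] v=[-0.3085]
Step 14: x=[7.9380] v=[-0.3252]
Step 15: x=[7.9040] v=[-0.3404]
Step 16: x=[7.8686] v=[-0.3541]
Step 17: x=[7.8320] v=[-0.3662]
Step 18: x=[7.7943] v=[-0.3766]
Step 19: x=[7.7558] v=[-0.3853]
Step 20: x=[7.7166] v=[-0.3923]
Step 21: x=[7.6768] v=[-0.3976]
Step 22: x=[7.6367] v=[-0.4011]
Step 23: x=[7.5964] v=[-0.4028]
Step 24: x=[7.5561] v=[-0.4026]
Step 25: x=[7.5160] v=[-0.4006]
Step 26: x=[7.4763] v=[-0.3968]
Step 27: x=[7.4372] v=[-0.3912]
Step 28: x=[7.3988] v=[-0.3839]
Step 29: x=[7.3613] v=[-0.3749]
Step 30: x=[7.3249] v=[-0.3642]
Step 31: x=[7.2897] v=[-0.3518]
Step 32: x=[7.2559] v=[-0.3378]
Step 33: x=[7.2237] v=[-0.3223]
Step 34: x=[7.1932] v=[-0.3054]
Step 35: x=[7.1645] v=[-0.2871]
Step 36: x=[7.1378] v=[-0.2675]
Step 37: x=[7.1131] v=[-0.2467]
Step 38: x=[7.0906] v=[-0.2248]
Step 39: x=[7.0704] v=[-0.2019]
Step 40: x=[7.0526] v=[-0.1781]
Step 41: x=[7.0373] v=[-0.1535]
Step 42: x=[7.0245] v=[-0.1282]
Step 43: x=[7.0143] v=[-0.1023]
Step 44: x=[7.0067] v=[-0.0759]
Step 45: x=[7.0018] v=[-0.0492]
Step 46: x=[6.9996] v=[-0.0223]
Step 47: x=[7.0001] v=[0.0047]
First v>=0 after going negative at step 47, time=4.7000

Answer: 4.7000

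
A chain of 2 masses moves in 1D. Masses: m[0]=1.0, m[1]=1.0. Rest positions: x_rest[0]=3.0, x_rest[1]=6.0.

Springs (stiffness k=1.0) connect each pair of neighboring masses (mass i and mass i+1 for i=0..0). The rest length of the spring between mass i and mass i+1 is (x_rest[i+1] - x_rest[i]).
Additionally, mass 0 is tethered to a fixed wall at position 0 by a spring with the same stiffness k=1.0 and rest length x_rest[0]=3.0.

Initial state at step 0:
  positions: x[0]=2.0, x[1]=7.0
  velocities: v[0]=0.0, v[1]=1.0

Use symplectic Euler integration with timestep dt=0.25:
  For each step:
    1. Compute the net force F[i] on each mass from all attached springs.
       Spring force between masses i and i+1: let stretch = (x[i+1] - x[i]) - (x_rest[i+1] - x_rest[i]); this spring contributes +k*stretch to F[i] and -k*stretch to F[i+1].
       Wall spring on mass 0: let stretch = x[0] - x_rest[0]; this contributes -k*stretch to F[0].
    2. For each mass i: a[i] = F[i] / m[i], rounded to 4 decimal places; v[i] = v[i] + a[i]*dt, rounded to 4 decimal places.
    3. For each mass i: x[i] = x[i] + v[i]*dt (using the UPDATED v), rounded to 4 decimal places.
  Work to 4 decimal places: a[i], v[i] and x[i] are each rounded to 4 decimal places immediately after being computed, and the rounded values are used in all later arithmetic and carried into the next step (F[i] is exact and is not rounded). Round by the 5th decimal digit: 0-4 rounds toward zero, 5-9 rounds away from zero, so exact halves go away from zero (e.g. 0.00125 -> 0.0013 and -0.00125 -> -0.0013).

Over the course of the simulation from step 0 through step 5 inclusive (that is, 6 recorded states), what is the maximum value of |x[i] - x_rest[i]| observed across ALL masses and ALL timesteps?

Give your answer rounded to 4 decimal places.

Step 0: x=[2.0000 7.0000] v=[0.0000 1.0000]
Step 1: x=[2.1875 7.1250] v=[0.7500 0.5000]
Step 2: x=[2.5469 7.1289] v=[1.4375 0.0156]
Step 3: x=[3.0335 7.0339] v=[1.9463 -0.3799]
Step 4: x=[3.5805 6.8764] v=[2.1880 -0.6300]
Step 5: x=[4.1097 6.7004] v=[2.1169 -0.7040]
Max displacement = 1.1289

Answer: 1.1289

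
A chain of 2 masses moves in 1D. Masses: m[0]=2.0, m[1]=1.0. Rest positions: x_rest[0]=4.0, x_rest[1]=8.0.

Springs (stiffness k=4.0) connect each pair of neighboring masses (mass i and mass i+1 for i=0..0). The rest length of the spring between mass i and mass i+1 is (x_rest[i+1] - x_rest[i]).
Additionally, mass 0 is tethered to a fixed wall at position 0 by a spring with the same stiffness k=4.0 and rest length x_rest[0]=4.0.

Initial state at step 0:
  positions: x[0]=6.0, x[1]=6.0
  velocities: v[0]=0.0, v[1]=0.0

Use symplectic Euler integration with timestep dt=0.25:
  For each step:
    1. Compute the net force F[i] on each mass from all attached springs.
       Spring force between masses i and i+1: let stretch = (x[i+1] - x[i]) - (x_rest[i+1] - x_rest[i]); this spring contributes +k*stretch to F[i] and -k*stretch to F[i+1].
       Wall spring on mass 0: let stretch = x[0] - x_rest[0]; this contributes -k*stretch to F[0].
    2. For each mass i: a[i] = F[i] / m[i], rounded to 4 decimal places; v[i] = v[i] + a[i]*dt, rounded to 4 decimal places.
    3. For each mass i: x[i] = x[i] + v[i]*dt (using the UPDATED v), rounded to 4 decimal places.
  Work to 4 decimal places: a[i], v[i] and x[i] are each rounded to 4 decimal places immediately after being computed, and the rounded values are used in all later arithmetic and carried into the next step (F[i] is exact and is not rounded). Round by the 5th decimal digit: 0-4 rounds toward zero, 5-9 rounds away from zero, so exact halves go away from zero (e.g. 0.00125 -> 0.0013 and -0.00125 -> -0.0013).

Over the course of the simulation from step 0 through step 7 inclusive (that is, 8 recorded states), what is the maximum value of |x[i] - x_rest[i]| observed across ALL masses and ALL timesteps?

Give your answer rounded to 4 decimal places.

Answer: 2.6699

Derivation:
Step 0: x=[6.0000 6.0000] v=[0.0000 0.0000]
Step 1: x=[5.2500 7.0000] v=[-3.0000 4.0000]
Step 2: x=[4.0625 8.5625] v=[-4.7500 6.2500]
Step 3: x=[2.9297 10.0000] v=[-4.5313 5.7500]
Step 4: x=[2.3145 10.6699] v=[-2.4610 2.6797]
Step 5: x=[2.4544 10.2510] v=[0.5595 -1.6757]
Step 6: x=[3.2621 8.8829] v=[3.2306 -5.4723]
Step 7: x=[4.3646 7.1096] v=[4.4100 -7.0931]
Max displacement = 2.6699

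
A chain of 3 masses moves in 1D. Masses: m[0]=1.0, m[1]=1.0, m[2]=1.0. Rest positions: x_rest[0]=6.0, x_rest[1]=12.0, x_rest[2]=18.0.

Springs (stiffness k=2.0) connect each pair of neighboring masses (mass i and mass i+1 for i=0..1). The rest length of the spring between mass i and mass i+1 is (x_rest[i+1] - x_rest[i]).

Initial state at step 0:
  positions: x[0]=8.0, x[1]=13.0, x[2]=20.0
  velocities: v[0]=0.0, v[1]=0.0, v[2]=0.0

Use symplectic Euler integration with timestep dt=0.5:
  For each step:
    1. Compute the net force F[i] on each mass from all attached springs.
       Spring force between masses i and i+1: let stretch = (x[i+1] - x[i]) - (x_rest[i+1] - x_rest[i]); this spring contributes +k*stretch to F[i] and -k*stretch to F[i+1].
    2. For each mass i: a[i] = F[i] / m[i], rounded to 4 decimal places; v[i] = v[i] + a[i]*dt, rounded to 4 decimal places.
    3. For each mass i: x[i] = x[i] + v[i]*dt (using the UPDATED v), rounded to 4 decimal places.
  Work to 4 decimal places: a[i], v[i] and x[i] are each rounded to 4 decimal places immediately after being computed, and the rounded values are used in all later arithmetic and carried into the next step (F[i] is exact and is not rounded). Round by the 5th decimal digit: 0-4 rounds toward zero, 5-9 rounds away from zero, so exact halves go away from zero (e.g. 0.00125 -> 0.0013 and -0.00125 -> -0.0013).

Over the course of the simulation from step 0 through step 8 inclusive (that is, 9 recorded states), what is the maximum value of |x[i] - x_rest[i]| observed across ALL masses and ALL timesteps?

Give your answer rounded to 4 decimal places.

Step 0: x=[8.0000 13.0000 20.0000] v=[0.0000 0.0000 0.0000]
Step 1: x=[7.5000 14.0000 19.5000] v=[-1.0000 2.0000 -1.0000]
Step 2: x=[7.2500 14.5000 19.2500] v=[-0.5000 1.0000 -0.5000]
Step 3: x=[7.6250 13.7500 19.6250] v=[0.7500 -1.5000 0.7500]
Step 4: x=[8.0625 12.8750 20.0625] v=[0.8750 -1.7500 0.8750]
Step 5: x=[7.9063 13.1875 19.9063] v=[-0.3125 0.6250 -0.3125]
Step 6: x=[7.3907 14.2188 19.3907] v=[-1.0313 2.0626 -1.0313]
Step 7: x=[7.2891 14.4220 19.2891] v=[-0.2032 0.4064 -0.2032]
Step 8: x=[7.7540 13.4923 19.7540] v=[0.9297 -1.8594 0.9297]
Max displacement = 2.5000

Answer: 2.5000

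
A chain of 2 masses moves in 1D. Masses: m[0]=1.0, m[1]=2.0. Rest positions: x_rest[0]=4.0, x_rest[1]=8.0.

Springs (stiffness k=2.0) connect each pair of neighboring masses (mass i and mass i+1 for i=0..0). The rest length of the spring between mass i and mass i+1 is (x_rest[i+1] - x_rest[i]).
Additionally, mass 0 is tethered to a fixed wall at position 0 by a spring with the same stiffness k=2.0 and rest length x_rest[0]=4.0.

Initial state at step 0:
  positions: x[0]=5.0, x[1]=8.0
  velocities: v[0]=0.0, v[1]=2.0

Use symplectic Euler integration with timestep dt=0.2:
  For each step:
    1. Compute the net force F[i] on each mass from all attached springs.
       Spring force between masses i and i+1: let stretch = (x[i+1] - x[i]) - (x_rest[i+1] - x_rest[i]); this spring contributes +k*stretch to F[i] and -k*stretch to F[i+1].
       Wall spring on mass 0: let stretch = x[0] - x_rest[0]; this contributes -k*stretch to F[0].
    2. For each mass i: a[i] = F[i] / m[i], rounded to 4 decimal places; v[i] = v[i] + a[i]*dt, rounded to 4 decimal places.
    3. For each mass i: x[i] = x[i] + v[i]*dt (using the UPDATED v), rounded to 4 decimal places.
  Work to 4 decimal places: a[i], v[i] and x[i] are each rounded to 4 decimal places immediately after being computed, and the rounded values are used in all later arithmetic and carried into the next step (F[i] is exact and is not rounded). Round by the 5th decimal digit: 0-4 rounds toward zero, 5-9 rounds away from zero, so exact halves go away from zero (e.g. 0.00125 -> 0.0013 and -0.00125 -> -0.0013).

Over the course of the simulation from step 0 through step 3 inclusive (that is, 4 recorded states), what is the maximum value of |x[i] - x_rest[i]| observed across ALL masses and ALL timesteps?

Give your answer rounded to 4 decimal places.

Answer: 1.3394

Derivation:
Step 0: x=[5.0000 8.0000] v=[0.0000 2.0000]
Step 1: x=[4.8400 8.4400] v=[-0.8000 2.2000]
Step 2: x=[4.5808 8.8960] v=[-1.2960 2.2800]
Step 3: x=[4.3004 9.3394] v=[-1.4022 2.2170]
Max displacement = 1.3394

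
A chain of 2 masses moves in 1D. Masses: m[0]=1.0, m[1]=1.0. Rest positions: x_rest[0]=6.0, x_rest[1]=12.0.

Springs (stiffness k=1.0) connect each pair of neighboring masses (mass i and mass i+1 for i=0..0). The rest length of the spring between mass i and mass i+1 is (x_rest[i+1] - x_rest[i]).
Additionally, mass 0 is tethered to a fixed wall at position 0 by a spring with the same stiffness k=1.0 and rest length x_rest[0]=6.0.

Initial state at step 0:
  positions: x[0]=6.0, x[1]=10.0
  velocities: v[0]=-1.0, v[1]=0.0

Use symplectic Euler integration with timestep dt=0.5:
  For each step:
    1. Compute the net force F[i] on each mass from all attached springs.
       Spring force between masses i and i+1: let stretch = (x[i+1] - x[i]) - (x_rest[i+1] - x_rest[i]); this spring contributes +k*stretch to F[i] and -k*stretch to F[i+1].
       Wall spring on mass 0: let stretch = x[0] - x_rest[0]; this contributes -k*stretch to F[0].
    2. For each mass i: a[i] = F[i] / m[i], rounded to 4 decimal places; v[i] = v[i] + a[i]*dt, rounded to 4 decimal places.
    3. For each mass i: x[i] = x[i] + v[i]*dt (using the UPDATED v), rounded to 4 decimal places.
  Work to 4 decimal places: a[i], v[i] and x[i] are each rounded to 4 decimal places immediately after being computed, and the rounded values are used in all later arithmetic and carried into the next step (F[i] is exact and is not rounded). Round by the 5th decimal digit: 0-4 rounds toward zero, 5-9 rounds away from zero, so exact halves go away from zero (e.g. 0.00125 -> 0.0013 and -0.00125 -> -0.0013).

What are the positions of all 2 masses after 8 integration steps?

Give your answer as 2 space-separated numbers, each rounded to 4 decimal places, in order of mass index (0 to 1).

Step 0: x=[6.0000 10.0000] v=[-1.0000 0.0000]
Step 1: x=[5.0000 10.5000] v=[-2.0000 1.0000]
Step 2: x=[4.1250 11.1250] v=[-1.7500 1.2500]
Step 3: x=[3.9688 11.5000] v=[-0.3125 0.7500]
Step 4: x=[4.7032 11.4922] v=[1.4687 -0.0156]
Step 5: x=[5.9590 11.2872] v=[2.5116 -0.4101]
Step 6: x=[7.0571 11.2501] v=[2.1962 -0.0742]
Step 7: x=[7.4392 11.6648] v=[0.7642 0.8293]
Step 8: x=[7.0179 12.5231] v=[-0.8426 1.7165]

Answer: 7.0179 12.5231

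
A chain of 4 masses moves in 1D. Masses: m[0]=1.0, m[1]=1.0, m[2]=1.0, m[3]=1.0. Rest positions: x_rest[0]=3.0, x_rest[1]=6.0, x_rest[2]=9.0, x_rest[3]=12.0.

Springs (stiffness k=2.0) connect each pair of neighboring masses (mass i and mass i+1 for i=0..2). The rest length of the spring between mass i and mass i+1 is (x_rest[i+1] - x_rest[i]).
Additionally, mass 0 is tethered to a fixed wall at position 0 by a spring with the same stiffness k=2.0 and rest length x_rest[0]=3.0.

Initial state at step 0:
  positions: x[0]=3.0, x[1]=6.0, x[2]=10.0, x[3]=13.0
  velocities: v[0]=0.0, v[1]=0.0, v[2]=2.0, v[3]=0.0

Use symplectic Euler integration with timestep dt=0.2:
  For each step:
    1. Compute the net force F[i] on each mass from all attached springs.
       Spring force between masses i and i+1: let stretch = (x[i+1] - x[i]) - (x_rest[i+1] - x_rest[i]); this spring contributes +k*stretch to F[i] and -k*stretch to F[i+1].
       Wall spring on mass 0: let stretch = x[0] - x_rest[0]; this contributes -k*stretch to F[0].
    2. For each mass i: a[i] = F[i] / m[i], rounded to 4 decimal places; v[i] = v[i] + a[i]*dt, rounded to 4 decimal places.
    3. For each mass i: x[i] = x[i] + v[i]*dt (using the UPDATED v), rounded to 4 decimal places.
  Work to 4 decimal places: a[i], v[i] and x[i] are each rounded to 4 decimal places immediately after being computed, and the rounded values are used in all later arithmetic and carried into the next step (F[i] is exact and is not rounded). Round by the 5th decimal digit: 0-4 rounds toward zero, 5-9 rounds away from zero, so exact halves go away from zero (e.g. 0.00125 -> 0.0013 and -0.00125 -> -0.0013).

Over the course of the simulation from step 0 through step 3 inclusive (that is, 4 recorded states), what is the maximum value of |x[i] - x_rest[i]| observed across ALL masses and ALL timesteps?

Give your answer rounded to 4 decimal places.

Answer: 1.5702

Derivation:
Step 0: x=[3.0000 6.0000 10.0000 13.0000] v=[0.0000 0.0000 2.0000 0.0000]
Step 1: x=[3.0000 6.0800 10.3200 13.0000] v=[0.0000 0.4000 1.6000 0.0000]
Step 2: x=[3.0064 6.2528 10.5152 13.0256] v=[0.0320 0.8640 0.9760 0.1280]
Step 3: x=[3.0320 6.5069 10.5702 13.0904] v=[0.1280 1.2704 0.2752 0.3238]
Max displacement = 1.5702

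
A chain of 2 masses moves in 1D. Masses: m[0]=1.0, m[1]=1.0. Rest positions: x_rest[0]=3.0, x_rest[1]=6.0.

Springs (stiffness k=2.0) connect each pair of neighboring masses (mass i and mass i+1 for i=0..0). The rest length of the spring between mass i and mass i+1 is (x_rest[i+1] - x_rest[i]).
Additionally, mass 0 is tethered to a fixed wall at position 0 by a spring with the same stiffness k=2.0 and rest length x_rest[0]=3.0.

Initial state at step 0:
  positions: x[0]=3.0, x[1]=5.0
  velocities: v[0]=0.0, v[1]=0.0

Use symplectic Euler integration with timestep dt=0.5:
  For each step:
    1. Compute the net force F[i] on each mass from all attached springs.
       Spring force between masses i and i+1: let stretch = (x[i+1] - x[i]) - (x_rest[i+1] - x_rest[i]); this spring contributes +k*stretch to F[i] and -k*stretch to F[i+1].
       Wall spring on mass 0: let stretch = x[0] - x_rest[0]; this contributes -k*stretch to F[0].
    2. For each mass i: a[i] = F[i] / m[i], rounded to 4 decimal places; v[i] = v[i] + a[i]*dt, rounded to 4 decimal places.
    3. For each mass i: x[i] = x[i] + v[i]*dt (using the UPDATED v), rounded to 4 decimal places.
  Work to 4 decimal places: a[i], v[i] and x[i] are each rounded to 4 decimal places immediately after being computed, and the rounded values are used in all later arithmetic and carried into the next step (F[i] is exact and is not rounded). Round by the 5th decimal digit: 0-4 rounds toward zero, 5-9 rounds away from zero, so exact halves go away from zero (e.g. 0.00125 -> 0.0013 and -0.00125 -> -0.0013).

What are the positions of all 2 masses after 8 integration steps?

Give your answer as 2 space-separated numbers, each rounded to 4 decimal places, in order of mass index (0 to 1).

Answer: 3.0508 6.8126

Derivation:
Step 0: x=[3.0000 5.0000] v=[0.0000 0.0000]
Step 1: x=[2.5000 5.5000] v=[-1.0000 1.0000]
Step 2: x=[2.2500 6.0000] v=[-0.5000 1.0000]
Step 3: x=[2.7500 6.1250] v=[1.0000 0.2500]
Step 4: x=[3.5625 6.0625] v=[1.6250 -0.1250]
Step 5: x=[3.8438 6.2500] v=[0.5625 0.3750]
Step 6: x=[3.4063 6.7344] v=[-0.8751 0.9688]
Step 7: x=[2.9297 7.0548] v=[-0.9533 0.6407]
Step 8: x=[3.0508 6.8126] v=[0.2421 -0.4844]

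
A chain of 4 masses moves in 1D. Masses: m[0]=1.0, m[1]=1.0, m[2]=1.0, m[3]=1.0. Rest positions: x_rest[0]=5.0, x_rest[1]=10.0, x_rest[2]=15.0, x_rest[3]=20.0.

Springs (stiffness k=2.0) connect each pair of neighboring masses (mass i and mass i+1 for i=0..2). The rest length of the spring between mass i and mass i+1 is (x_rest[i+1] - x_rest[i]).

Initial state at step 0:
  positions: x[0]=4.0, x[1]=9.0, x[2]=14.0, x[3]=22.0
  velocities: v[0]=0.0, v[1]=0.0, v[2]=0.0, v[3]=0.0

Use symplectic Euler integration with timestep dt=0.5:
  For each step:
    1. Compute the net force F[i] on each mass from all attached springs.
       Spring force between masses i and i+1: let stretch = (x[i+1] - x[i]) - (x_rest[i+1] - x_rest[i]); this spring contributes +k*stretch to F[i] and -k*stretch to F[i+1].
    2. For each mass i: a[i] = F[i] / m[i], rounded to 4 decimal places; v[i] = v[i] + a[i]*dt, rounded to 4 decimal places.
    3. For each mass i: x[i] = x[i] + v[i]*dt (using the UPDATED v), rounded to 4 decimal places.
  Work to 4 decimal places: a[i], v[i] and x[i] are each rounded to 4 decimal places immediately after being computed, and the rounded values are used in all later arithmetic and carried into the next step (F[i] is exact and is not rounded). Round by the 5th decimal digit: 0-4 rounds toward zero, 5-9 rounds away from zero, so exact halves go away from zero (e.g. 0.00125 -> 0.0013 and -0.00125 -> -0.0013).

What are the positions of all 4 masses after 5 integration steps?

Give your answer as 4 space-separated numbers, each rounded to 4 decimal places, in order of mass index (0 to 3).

Answer: 6.8125 9.5625 13.4375 19.1875

Derivation:
Step 0: x=[4.0000 9.0000 14.0000 22.0000] v=[0.0000 0.0000 0.0000 0.0000]
Step 1: x=[4.0000 9.0000 15.5000 20.5000] v=[0.0000 0.0000 3.0000 -3.0000]
Step 2: x=[4.0000 9.7500 16.2500 19.0000] v=[0.0000 1.5000 1.5000 -3.0000]
Step 3: x=[4.3750 10.8750 15.1250 18.6250] v=[0.7500 2.2500 -2.2500 -0.7500]
Step 4: x=[5.5000 10.8750 13.6250 19.0000] v=[2.2500 0.0000 -3.0000 0.7500]
Step 5: x=[6.8125 9.5625 13.4375 19.1875] v=[2.6250 -2.6250 -0.3750 0.3750]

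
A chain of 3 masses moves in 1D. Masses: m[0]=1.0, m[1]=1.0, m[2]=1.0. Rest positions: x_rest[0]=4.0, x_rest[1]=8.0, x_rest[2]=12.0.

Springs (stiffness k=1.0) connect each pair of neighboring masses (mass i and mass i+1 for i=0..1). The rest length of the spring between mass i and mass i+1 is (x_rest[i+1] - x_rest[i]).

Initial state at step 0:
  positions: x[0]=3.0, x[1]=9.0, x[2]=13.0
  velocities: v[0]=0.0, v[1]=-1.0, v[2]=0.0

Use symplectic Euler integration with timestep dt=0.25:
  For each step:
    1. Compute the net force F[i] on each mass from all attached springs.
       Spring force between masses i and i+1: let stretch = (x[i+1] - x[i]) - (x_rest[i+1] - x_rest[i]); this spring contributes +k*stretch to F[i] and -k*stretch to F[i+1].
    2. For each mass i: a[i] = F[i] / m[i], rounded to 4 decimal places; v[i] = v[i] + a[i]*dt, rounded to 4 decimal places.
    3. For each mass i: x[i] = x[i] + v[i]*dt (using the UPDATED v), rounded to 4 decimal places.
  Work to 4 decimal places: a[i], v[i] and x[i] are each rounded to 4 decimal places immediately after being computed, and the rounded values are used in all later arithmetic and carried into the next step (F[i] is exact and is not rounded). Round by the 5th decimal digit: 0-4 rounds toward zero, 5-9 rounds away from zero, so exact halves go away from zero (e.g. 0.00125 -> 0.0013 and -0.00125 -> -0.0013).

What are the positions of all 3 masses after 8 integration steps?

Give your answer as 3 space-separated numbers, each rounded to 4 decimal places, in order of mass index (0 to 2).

Step 0: x=[3.0000 9.0000 13.0000] v=[0.0000 -1.0000 0.0000]
Step 1: x=[3.1250 8.6250 13.0000] v=[0.5000 -1.5000 0.0000]
Step 2: x=[3.3438 8.1797 12.9766] v=[0.8750 -1.7813 -0.0938]
Step 3: x=[3.6148 7.7319 12.9034] v=[1.0840 -1.7911 -0.2930]
Step 4: x=[3.8931 7.3500 12.7569] v=[1.1133 -1.5275 -0.5859]
Step 5: x=[4.1375 7.0900 12.5225] v=[0.9775 -1.0400 -0.9376]
Step 6: x=[4.3164 6.9850 12.1986] v=[0.7156 -0.4200 -1.2957]
Step 7: x=[4.4121 7.0391 11.7988] v=[0.3828 0.2163 -1.5991]
Step 8: x=[4.4220 7.2265 11.3516] v=[0.0396 0.7495 -1.7890]

Answer: 4.4220 7.2265 11.3516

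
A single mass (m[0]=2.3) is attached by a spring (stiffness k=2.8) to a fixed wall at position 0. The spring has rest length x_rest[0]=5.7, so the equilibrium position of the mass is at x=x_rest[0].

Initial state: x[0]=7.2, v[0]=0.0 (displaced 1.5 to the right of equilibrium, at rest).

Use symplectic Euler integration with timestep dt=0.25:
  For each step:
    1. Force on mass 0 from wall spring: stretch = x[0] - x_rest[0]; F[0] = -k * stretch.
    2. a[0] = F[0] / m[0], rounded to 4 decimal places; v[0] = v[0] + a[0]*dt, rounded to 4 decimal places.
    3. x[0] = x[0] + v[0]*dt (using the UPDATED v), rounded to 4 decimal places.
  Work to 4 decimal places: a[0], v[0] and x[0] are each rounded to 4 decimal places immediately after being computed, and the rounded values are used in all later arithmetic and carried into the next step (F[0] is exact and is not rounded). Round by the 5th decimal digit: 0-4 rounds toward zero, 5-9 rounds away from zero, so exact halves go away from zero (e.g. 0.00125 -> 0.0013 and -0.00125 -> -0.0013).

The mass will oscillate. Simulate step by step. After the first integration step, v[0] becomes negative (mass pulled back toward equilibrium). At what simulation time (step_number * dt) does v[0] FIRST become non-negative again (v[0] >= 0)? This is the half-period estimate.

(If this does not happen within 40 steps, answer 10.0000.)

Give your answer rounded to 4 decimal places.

Step 0: x=[7.2000] v=[0.0000]
Step 1: x=[7.0859] v=[-0.4565]
Step 2: x=[6.8663] v=[-0.8783]
Step 3: x=[6.5580] v=[-1.2333]
Step 4: x=[6.1844] v=[-1.4944]
Step 5: x=[5.7740] v=[-1.6418]
Step 6: x=[5.3579] v=[-1.6643]
Step 7: x=[4.9679] v=[-1.5602]
Step 8: x=[4.6336] v=[-1.3374]
Step 9: x=[4.3804] v=[-1.0129]
Step 10: x=[4.2276] v=[-0.6113]
Step 11: x=[4.1868] v=[-0.1632]
Step 12: x=[4.2612] v=[0.2974]
First v>=0 after going negative at step 12, time=3.0000

Answer: 3.0000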